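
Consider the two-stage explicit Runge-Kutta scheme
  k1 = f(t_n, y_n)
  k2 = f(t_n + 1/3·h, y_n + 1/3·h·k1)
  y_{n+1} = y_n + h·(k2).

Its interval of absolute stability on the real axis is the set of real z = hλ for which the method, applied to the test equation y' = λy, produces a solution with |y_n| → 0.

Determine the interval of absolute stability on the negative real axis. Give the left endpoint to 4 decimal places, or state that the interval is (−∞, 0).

On y'=λy, z=hλ:
  k1=λy_n ⇒ h·k1=z·y_n;  k2=λ(1+1/3z)y_n ⇒ h·k2=z(1+1/3z)y_n
  y_{n+1}/y_n = 1 + z(1+1/3z) = 1 + z + 1/3z²
  so R(z) = 1 + z + 1/3z².

Solve |R(x)|<1 on ℝ⁻.
x=-1.03: |R|=0.3236
R=1: x+1/3x²=0 ⇒ x=−3=-3.0000; min R=1−1/(4·1/3)=0.2500>−1
Confirm numerically:
  x=-2.665: |R|=0.70241 <1
  x=-2.544: |R|=0.61331 <1
  x=-2.411: |R|=0.52664 <1
  x=-3.333: |R|=1.36996 >1
  x=-3.165: |R|=1.17407 >1
  x=-3.118: |R|=1.12264 >1
Stable set (-3.0000, 0).

z∈(-3.0000,0).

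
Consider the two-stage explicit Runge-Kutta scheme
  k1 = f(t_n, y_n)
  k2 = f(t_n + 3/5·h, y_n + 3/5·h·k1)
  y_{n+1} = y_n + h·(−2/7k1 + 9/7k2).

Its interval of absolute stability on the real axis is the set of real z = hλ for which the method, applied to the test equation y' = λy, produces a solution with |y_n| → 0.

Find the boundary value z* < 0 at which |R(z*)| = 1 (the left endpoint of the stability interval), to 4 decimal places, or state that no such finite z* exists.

Set f=λy, z=hλ:
  k1=λy_n ⇒ h·k1=z·y_n;  k2=λ(1+3/5z)y_n ⇒ h·k2=z(1+3/5z)y_n
  y_{n+1}/y_n = 1 − 2/7z + 9/7z(1+3/5z) = 1 + z + 27/35z²
  R(z) = 1 + z + 27/35z².

Need |R(x)|<1, x<0.
x=-1.61: |R|=1.3896
R=1: x+27/35x²=0 ⇒ x=−35/27=-1.2963; min R=1−1/(4·27/35)=0.6759>−1
Confirm numerically:
  x=-1.163: |R|=0.88041 <1
  x=-1.155: |R|=0.87411 <1
  x=-0.966: |R|=0.75386 <1
  x=-0.901: |R|=0.72525 <1
  x=-1.690: |R|=1.51328 >1
  x=-1.669: |R|=1.47986 >1
Stable set (-1.2963, 0).

left endpoint -1.2963.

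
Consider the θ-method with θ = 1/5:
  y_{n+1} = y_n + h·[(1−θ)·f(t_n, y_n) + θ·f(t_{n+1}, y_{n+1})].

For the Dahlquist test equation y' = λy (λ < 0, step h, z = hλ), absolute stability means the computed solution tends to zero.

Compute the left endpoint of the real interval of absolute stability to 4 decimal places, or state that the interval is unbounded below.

On y'=λy, z=hλ:
  y_{n+1} = y_n + z·[4/5·y_n + 1/5·y_{n+1}] ⇒ (1 − 1/5z)y_{n+1} = (1 + 4/5z)y_n
  ⇒ R(z) = (1 + 4/5z)/(1 − 1/5z).

Boundary: |R(x)|=1, x<0.
x=-1.44: |R|=0.1180
R=−1: 1+4/5x = −1+1/5x ⇒ -3/5x=2 ⇒ x=2/(-3/5)=-3.3333
Confirm numerically:
  x=-3.087: |R|=0.90862 <1
  x=-2.912: |R|=0.84024 <1
  x=-1.500: |R|=0.15385 <1
  x=-3.748: |R|=1.14220 >1
  x=-3.488: |R|=1.05467 >1
Interval (-3.3333, 0).

left endpoint -3.3333.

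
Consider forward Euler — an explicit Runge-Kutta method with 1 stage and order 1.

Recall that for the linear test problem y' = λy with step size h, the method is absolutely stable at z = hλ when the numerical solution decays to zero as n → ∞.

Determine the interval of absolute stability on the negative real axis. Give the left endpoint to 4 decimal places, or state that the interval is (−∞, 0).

z∈(-2.0000,0).

On y'=λy, z=hλ:
  order 1, 1-stage ⇒ R(z)=1+z
  (e.g. R(-1.22)=-0.22000, |R|=0.22000)

Boundary: |R(x)|=1, x<0.
x=-1.22: |R|=0.2200
|R(-2.17)|=1.1700 |R(-2)|=1.0000 |R(-1.62)|=0.6200
Bisect:
  x_lo=-2.3830 |R|=1.3830  x_hi=-0.2573 |R|=0.7427
  mid=-1.32015 |R|=0.32015 →hi
  mid=-1.85155 |R|=0.85155 →hi
  mid=-2.11725 |R|=1.11725 →lo
  mid=-1.98440 |R|=0.98440 →hi
  mid=-2.05083 |R|=1.05083 →lo
  mid=-2.01761 |R|=1.01761 →lo
  mid=-2.00101 |R|=1.00101 →lo
  mid=-1.99270 |R|=0.99270 →hi
  mid=-1.99685 |R|=0.99685 →hi
  ...
  [-2.00010,-1.99997] ⇒ x*=-2.0000
Stable set (-2.0000, 0).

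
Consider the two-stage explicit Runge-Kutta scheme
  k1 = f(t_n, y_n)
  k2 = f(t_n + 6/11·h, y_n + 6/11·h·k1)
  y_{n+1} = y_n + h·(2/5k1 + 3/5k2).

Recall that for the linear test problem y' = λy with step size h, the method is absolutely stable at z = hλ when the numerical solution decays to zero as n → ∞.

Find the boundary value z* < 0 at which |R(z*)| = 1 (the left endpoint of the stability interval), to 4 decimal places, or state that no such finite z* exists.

left endpoint -3.0556.

Test eqn y'=λy, z=hλ:
  k1=λy_n ⇒ h·k1=z·y_n;  k2=λ(1+6/11z)y_n ⇒ h·k2=z(1+6/11z)y_n
  y_{n+1}/y_n = 1 + 2/5z + 3/5z(1+6/11z) = 1 + z + 18/55z²
  Hence R(z) = 1 + z + 18/55z².

Need |R(x)|<1, x<0.
x=-0.42: |R|=0.6377
R=1: x+18/55x²=0 ⇒ x=−55/18=-3.0556; min R=1−1/(4·18/55)=0.2361>−1
Confirm numerically:
  x=-2.883: |R|=0.83719 <1
  x=-2.672: |R|=0.66459 <1
  x=-2.123: |R|=0.35206 <1
  x=-3.581: |R|=1.61580 >1
  x=-3.108: |R|=1.05334 >1
Stable set (-3.0556, 0).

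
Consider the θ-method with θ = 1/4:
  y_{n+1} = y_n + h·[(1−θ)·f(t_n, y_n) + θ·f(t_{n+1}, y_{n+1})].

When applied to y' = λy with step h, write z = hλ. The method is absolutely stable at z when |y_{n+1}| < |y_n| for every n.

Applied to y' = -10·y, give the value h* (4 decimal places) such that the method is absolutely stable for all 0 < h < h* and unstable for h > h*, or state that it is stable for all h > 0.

(-4.0000,0); λ=-10 ⇒ h* = (4)/10 = 0.4000.

Set f=λy, z=hλ:
  y_{n+1} = y_n + z·[3/4·y_n + 1/4·y_{n+1}] ⇒ (1 − 1/4z)y_{n+1} = (1 + 3/4z)y_n
  R(z) = (1 + 3/4z)/(1 − 1/4z).

Solve |R(x)|<1 on ℝ⁻.
x=-0.54: |R|=0.5242
R=−1: 1+3/4x = −1+1/4x ⇒ -1/2x=2 ⇒ x=2/(-1/2)=-4.0000
Confirm numerically:
  x=-3.787: |R|=0.94529 <1
  x=-3.657: |R|=0.91041 <1
  x=-1.815: |R|=0.24850 <1
  x=-1.734: |R|=0.20963 <1
  x=-4.495: |R|=1.11654 >1
  x=-4.385: |R|=1.09183 >1
  x=-4.243: |R|=1.05896 >1
Stable set (-4.0000, 0).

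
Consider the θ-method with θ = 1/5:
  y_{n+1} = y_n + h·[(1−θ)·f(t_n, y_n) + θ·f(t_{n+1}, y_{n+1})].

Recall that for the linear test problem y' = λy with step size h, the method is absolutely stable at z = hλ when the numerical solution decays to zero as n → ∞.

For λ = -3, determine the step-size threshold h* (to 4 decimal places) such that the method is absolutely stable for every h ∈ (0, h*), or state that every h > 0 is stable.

Test eqn y'=λy, z=hλ:
  y_{n+1} = y_n + z·[4/5·y_n + 1/5·y_{n+1}] ⇒ (1 − 1/5z)y_{n+1} = (1 + 4/5z)y_n
  R(z) = (1 + 4/5z)/(1 − 1/5z).

Need |R(x)|<1, x<0.
x=-1.05: |R|=0.1322
R=−1: 1+4/5x = −1+1/5x ⇒ -3/5x=2 ⇒ x=2/(-3/5)=-3.3333
Confirm numerically:
  x=-3.095: |R|=0.91167 <1
  x=-2.991: |R|=0.87148 <1
  x=-1.545: |R|=0.18029 <1
  x=-1.480: |R|=0.14198 <1
  x=-3.874: |R|=1.18278 >1
  x=-3.846: |R|=1.17386 >1
  x=-3.607: |R|=1.09539 >1
So |R|<1 on (-3.3333, 0).

(-3.3333,0); λ=-3 ⇒ h* = (10/3)/3 = 1.1111.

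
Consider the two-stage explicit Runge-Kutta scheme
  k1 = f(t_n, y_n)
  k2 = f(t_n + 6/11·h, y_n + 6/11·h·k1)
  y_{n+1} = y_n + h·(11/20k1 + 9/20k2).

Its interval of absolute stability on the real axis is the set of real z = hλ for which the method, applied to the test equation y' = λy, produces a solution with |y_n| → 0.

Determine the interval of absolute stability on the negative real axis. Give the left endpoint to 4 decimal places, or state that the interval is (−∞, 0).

(-4.0741, 0).

Set f=λy, z=hλ:
  k1=λy_n ⇒ h·k1=z·y_n;  k2=λ(1+6/11z)y_n ⇒ h·k2=z(1+6/11z)y_n
  y_{n+1}/y_n = 1 + 11/20z + 9/20z(1+6/11z) = 1 + z + 27/110z²
  ⇒ R(z) = 1 + z + 27/110z².

Need |R(x)|<1, x<0.
x=-0.48: |R|=0.5766
R=1: x+27/110x²=0 ⇒ x=−110/27=-4.0741; min R=1−1/(4·27/110)=-0.0185>−1
Confirm numerically:
  x=-3.385: |R|=0.42747 <1
  x=-3.085: |R|=0.25105 <1
  x=-2.776: |R|=0.11552 <1
  x=-1.990: |R|=0.01798 <1
  x=-4.625: |R|=1.62543 >1
  x=-4.348: |R|=1.29234 >1
  x=-4.165: |R|=1.09296 >1
Stable set (-4.0741, 0).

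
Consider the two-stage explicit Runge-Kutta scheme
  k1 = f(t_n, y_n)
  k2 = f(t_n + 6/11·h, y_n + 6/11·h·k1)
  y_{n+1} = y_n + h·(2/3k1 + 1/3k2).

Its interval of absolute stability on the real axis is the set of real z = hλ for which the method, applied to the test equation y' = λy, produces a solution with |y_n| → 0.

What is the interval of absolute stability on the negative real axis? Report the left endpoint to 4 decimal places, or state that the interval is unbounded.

With y'=λy (z=hλ):
  k1=λy_n ⇒ h·k1=z·y_n;  k2=λ(1+6/11z)y_n ⇒ h·k2=z(1+6/11z)y_n
  y_{n+1}/y_n = 1 + 2/3z + 1/3z(1+6/11z) = 1 + z + 2/11z²
  Hence R(z) = 1 + z + 2/11z².

Need |R(x)|<1, x<0.
x=-1.06: |R|=0.1443
R=1: x+2/11x²=0 ⇒ x=−11/2=-5.5000; min R=1−1/(4·2/11)=-0.3750>−1
Confirm numerically:
  x=-4.513: |R|=0.19012 <1
  x=-4.357: |R|=0.09454 <1
  x=-3.009: |R|=0.36280 <1
  x=-5.840: |R|=1.36102 >1
  x=-5.733: |R|=1.24287 >1
Interval (-5.5000, 0).

z∈(-5.5000,0).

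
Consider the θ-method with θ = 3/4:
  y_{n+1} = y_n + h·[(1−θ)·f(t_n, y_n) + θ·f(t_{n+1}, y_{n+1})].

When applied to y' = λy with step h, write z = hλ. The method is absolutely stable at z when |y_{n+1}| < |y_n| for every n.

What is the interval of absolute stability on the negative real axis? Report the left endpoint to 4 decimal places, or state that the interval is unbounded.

With y'=λy (z=hλ):
  y_{n+1} = y_n + z·[1/4·y_n + 3/4·y_{n+1}] ⇒ (1 − 3/4z)y_{n+1} = (1 + 1/4z)y_n
  R(z) = (1 + 1/4z)/(1 − 3/4z).

Find x<0 with |R(x)|<1.
x=-1: |R|=0.4286
x=-2: |R|=0.2000
x=-10: |R|=0.1765
x=-100: |R|=0.3158
θ=3/4≥1/2 ⇒ |1+1/4x|<|1−3/4x| ∀x<0 ⇒ unbounded interval.

(−∞, 0) — no finite endpoint.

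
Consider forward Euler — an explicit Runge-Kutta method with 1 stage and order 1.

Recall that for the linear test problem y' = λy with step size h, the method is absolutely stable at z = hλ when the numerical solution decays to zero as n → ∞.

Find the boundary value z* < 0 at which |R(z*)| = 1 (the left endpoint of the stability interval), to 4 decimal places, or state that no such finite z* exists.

With y'=λy (z=hλ):
  order 1, 1-stage ⇒ R(z)=1+z
  (e.g. R(-0.67)=0.33000, |R|=0.33000)

Boundary: |R(x)|=1, x<0.
x=-0.67: |R|=0.3300
|R(-2.04)|=1.0400 |R(-1.4)|=0.4000 |R(-0.87)|=0.1300
Bisect:
  x_lo=-2.8921 |R|=1.8921  x_hi=-0.2002 |R|=0.7998
  mid=-1.54617 |R|=0.54617 →hi
  mid=-2.21916 |R|=1.21916 →lo
  mid=-1.88267 |R|=0.88267 →hi
  mid=-2.05091 |R|=1.05091 →lo
  mid=-1.96679 |R|=0.96679 →hi
  mid=-2.00885 |R|=1.00885 →lo
  mid=-1.98782 |R|=0.98782 →hi
  mid=-1.99834 |R|=0.99834 →hi
  ...
  [-2.00014,-1.99998] ⇒ x*=-2.0000
So |R|<1 on (-2.0000, 0).

left endpoint -2.0000.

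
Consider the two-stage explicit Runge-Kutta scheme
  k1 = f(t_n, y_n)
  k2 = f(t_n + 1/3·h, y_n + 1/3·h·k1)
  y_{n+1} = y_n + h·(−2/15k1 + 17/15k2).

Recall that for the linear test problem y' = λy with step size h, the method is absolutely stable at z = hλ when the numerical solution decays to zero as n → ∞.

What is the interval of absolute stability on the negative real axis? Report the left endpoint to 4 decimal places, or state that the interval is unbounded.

(-2.6471, 0).

Test eqn y'=λy, z=hλ:
  k1=λy_n ⇒ h·k1=z·y_n;  k2=λ(1+1/3z)y_n ⇒ h·k2=z(1+1/3z)y_n
  y_{n+1}/y_n = 1 − 2/15z + 17/15z(1+1/3z) = 1 + z + 17/45z²
  so R(z) = 1 + z + 17/45z².

Solve |R(x)|<1 on ℝ⁻.
x=-1.3: |R|=0.3384
R=1: x+17/45x²=0 ⇒ x=−45/17=-2.6471; min R=1−1/(4·17/45)=0.3382>−1
Confirm numerically:
  x=-1.836: |R|=0.43745 <1
  x=-1.599: |R|=0.36690 <1
  x=-1.250: |R|=0.34028 <1
  x=-3.133: |R|=1.57515 >1
  x=-2.806: |R|=1.16848 >1
Stable set (-2.6471, 0).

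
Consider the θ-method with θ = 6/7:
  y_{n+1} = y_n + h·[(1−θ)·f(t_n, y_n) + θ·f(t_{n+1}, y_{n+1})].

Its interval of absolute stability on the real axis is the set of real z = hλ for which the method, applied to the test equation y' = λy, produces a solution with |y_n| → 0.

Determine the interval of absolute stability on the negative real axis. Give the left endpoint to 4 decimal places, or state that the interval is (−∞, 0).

Test eqn y'=λy, z=hλ:
  y_{n+1} = y_n + z·[1/7·y_n + 6/7·y_{n+1}] ⇒ (1 − 6/7z)y_{n+1} = (1 + 1/7z)y_n
  ⇒ R(z) = (1 + 1/7z)/(1 − 6/7z).

Need |R(x)|<1, x<0.
x=-0.55: |R|=0.6262
x=-2: |R|=0.2632
x=-10: |R|=0.0448
x=-100: |R|=0.1532
θ=6/7≥1/2 ⇒ |1+1/7x|<|1−6/7x| ∀x<0 ⇒ interval (−∞,0).

(−∞, 0) — no finite endpoint.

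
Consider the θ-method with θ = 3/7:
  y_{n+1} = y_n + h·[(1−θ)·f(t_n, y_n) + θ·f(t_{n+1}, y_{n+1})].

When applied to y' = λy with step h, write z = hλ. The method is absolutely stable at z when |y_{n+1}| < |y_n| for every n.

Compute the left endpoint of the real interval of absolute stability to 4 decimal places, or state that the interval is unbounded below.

With y'=λy (z=hλ):
  y_{n+1} = y_n + z·[4/7·y_n + 3/7·y_{n+1}] ⇒ (1 − 3/7z)y_{n+1} = (1 + 4/7z)y_n
  R(z) = (1 + 4/7z)/(1 − 3/7z).

Find x<0 with |R(x)|<1.
x=-1.5: |R|=0.0870
R=−1: 1+4/7x = −1+3/7x ⇒ -1/7x=2 ⇒ x=2/(-1/7)=-14.0000
Confirm numerically:
  x=-12.330: |R|=0.96204 <1
  x=-8.986: |R|=0.85235 <1
  x=-6.582: |R|=0.72265 <1
  x=-14.299: |R|=1.00599 >1
  x=-14.055: |R|=1.00112 >1
So |R|<1 on (-14.0000, 0).

left endpoint -14.0000.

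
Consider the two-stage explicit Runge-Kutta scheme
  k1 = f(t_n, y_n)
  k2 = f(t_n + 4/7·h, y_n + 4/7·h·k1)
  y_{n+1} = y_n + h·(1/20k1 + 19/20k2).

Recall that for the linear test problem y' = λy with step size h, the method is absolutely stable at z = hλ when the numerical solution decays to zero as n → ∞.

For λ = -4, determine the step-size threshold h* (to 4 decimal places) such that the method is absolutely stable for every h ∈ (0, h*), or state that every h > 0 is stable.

(-1.8421,0); λ=-4 ⇒ h* = (35/19)/4 = 0.4605.

Set f=λy, z=hλ:
  k1=λy_n ⇒ h·k1=z·y_n;  k2=λ(1+4/7z)y_n ⇒ h·k2=z(1+4/7z)y_n
  y_{n+1}/y_n = 1 + 1/20z + 19/20z(1+4/7z) = 1 + z + 19/35z²
  Hence R(z) = 1 + z + 19/35z².

Need |R(x)|<1, x<0.
x=-1.06: |R|=0.5500
R=1: x+19/35x²=0 ⇒ x=−35/19=-1.8421; min R=1−1/(4·19/35)=0.5395>−1
Confirm numerically:
  x=-1.174: |R|=0.57421 <1
  x=-1.071: |R|=0.55168 <1
  x=-1.005: |R|=0.54330 <1
  x=-2.328: |R|=1.61406 >1
  x=-2.145: |R|=1.35270 >1
Interval (-1.8421, 0).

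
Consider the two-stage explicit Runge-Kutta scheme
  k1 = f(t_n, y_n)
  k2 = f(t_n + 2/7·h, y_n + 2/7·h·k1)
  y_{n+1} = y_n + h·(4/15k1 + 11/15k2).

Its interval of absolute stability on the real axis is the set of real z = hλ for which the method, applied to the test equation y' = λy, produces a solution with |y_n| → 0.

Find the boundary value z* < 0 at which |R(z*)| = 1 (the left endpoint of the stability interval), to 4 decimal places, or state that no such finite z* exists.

left endpoint -4.7727.

On y'=λy, z=hλ:
  k1=λy_n ⇒ h·k1=z·y_n;  k2=λ(1+2/7z)y_n ⇒ h·k2=z(1+2/7z)y_n
  y_{n+1}/y_n = 1 + 4/15z + 11/15z(1+2/7z) = 1 + z + 22/105z²
  so R(z) = 1 + z + 22/105z².

Need |R(x)|<1, x<0.
x=-1.67: |R|=0.0857
R=1: x+22/105x²=0 ⇒ x=−105/22=-4.7727; min R=1−1/(4·22/105)=-0.1932>−1
Confirm numerically:
  x=-4.728: |R|=0.95569 <1
  x=-4.482: |R|=0.72698 <1
  x=-4.082: |R|=0.40924 <1
  x=-2.529: |R|=0.18892 <1
  x=-5.118: |R|=1.37025 >1
  x=-5.072: |R|=1.31804 >1
Interval (-4.7727, 0).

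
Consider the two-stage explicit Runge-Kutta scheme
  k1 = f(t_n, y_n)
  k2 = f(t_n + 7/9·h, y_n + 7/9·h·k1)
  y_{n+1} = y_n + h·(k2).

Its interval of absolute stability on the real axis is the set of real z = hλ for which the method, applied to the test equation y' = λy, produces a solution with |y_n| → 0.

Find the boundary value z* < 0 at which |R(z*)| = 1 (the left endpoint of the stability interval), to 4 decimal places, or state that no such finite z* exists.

Test eqn y'=λy, z=hλ:
  k1=λy_n ⇒ h·k1=z·y_n;  k2=λ(1+7/9z)y_n ⇒ h·k2=z(1+7/9z)y_n
  y_{n+1}/y_n = 1 + z(1+7/9z) = 1 + z + 7/9z²
  ⇒ R(z) = 1 + z + 7/9z².

Solve |R(x)|<1 on ℝ⁻.
x=-1: |R|=0.7778
R=1: x+7/9x²=0 ⇒ x=−9/7=-1.2857; min R=1−1/(4·7/9)=0.6786>−1
Confirm numerically:
  x=-1.183: |R|=0.90549 <1
  x=-0.740: |R|=0.68591 <1
  x=-0.533: |R|=0.68796 <1
  x=-1.755: |R|=1.64057 >1
  x=-1.650: |R|=1.46750 >1
Interval (-1.2857, 0).

z* = -1.2857.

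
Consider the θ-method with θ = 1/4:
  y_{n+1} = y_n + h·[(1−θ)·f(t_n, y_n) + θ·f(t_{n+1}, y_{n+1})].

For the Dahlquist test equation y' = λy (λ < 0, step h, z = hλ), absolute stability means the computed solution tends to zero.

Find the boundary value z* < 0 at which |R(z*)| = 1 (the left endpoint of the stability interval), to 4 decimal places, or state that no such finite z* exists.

z* = -4.0000.

Set f=λy, z=hλ:
  y_{n+1} = y_n + z·[3/4·y_n + 1/4·y_{n+1}] ⇒ (1 − 1/4z)y_{n+1} = (1 + 3/4z)y_n
  ⇒ R(z) = (1 + 3/4z)/(1 − 1/4z).

Need |R(x)|<1, x<0.
x=-1.28: |R|=0.0303
R=−1: 1+3/4x = −1+1/4x ⇒ -1/2x=2 ⇒ x=2/(-1/2)=-4.0000
Confirm numerically:
  x=-3.179: |R|=0.77128 <1
  x=-2.860: |R|=0.66764 <1
  x=-2.789: |R|=0.64325 <1
  x=-4.382: |R|=1.09115 >1
  x=-4.315: |R|=1.07577 >1
So |R|<1 on (-4.0000, 0).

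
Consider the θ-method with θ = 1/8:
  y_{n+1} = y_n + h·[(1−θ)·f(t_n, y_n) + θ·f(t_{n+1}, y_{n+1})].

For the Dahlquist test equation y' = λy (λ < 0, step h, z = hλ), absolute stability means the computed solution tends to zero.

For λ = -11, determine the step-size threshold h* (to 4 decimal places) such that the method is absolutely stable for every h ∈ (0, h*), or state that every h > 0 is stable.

On y'=λy, z=hλ:
  y_{n+1} = y_n + z·[7/8·y_n + 1/8·y_{n+1}] ⇒ (1 − 1/8z)y_{n+1} = (1 + 7/8z)y_n
  so R(z) = (1 + 7/8z)/(1 − 1/8z).

Boundary: |R(x)|=1, x<0.
x=-0.88: |R|=0.2072
R=−1: 1+7/8x = −1+1/8x ⇒ -3/4x=2 ⇒ x=2/(-3/4)=-2.6667
Confirm numerically:
  x=-2.625: |R|=0.97647 <1
  x=-2.444: |R|=0.87208 <1
  x=-1.274: |R|=0.09899 <1
  x=-3.218: |R|=1.29488 >1
  x=-3.152: |R|=1.26112 >1
So |R|<1 on (-2.6667, 0).

(-2.6667,0); λ=-11 ⇒ h* = (8/3)/11 = 0.2424.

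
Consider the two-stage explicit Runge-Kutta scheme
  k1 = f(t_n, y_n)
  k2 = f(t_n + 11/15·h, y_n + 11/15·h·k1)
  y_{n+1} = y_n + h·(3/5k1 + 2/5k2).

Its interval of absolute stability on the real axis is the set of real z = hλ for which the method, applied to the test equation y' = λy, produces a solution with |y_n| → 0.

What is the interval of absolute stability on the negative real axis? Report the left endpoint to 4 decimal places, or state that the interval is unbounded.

(-3.4091, 0).

On y'=λy, z=hλ:
  k1=λy_n ⇒ h·k1=z·y_n;  k2=λ(1+11/15z)y_n ⇒ h·k2=z(1+11/15z)y_n
  y_{n+1}/y_n = 1 + 3/5z + 2/5z(1+11/15z) = 1 + z + 22/75z²
  Hence R(z) = 1 + z + 22/75z².

Solve |R(x)|<1 on ℝ⁻.
x=-1.38: |R|=0.1786
R=1: x+22/75x²=0 ⇒ x=−75/22=-3.4091; min R=1−1/(4·22/75)=0.1477>−1
Confirm numerically:
  x=-2.920: |R|=0.58108 <1
  x=-2.360: |R|=0.27375 <1
  x=-2.117: |R|=0.19763 <1
  x=-3.941: |R|=1.61490 >1
  x=-3.782: |R|=1.41370 >1
  x=-3.766: |R|=1.39428 >1
Interval (-3.4091, 0).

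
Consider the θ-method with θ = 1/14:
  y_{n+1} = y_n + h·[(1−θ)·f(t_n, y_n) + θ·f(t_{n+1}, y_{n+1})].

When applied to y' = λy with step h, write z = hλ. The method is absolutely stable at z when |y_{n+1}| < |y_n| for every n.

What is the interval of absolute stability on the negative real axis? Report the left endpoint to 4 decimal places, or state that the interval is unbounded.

(-2.3333, 0).

Test eqn y'=λy, z=hλ:
  y_{n+1} = y_n + z·[13/14·y_n + 1/14·y_{n+1}] ⇒ (1 − 1/14z)y_{n+1} = (1 + 13/14z)y_n
  so R(z) = (1 + 13/14z)/(1 − 1/14z).

Boundary: |R(x)|=1, x<0.
x=-0.65: |R|=0.3788
R=−1: 1+13/14x = −1+1/14x ⇒ -6/7x=2 ⇒ x=2/(-6/7)=-2.3333
Confirm numerically:
  x=-2.203: |R|=0.90347 <1
  x=-1.448: |R|=0.31227 <1
  x=-1.165: |R|=0.07550 <1
  x=-2.647: |R|=1.22611 >1
  x=-2.360: |R|=1.01956 >1
Interval (-2.3333, 0).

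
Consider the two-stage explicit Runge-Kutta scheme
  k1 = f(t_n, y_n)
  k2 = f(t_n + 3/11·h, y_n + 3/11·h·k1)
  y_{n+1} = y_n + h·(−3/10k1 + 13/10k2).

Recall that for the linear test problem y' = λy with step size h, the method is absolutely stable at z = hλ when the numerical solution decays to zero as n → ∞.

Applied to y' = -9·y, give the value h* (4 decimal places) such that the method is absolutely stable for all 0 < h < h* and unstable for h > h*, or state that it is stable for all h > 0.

(-2.8205,0); λ=-9 ⇒ h* = (110/39)/9 = 0.3134.

Test eqn y'=λy, z=hλ:
  k1=λy_n ⇒ h·k1=z·y_n;  k2=λ(1+3/11z)y_n ⇒ h·k2=z(1+3/11z)y_n
  y_{n+1}/y_n = 1 − 3/10z + 13/10z(1+3/11z) = 1 + z + 39/110z²
  so R(z) = 1 + z + 39/110z².

Solve |R(x)|<1 on ℝ⁻.
x=-1.14: |R|=0.3208
R=1: x+39/110x²=0 ⇒ x=−110/39=-2.8205; min R=1−1/(4·39/110)=0.2949>−1
Confirm numerically:
  x=-2.422: |R|=0.65779 <1
  x=-2.111: |R|=0.46897 <1
  x=-1.952: |R|=0.39893 <1
  x=-1.215: |R|=0.30839 <1
  x=-3.275: |R|=1.52772 >1
  x=-3.256: |R|=1.50273 >1
  x=-2.942: |R|=1.12672 >1
Interval (-2.8205, 0).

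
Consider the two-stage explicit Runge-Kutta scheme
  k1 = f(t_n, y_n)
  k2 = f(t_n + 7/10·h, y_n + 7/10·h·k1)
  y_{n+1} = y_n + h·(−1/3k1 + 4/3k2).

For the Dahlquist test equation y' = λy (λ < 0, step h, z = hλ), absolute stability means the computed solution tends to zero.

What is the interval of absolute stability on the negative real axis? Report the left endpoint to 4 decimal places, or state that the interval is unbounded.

(-1.0714, 0).

With y'=λy (z=hλ):
  k1=λy_n ⇒ h·k1=z·y_n;  k2=λ(1+7/10z)y_n ⇒ h·k2=z(1+7/10z)y_n
  y_{n+1}/y_n = 1 − 1/3z + 4/3z(1+7/10z) = 1 + z + 14/15z²
  so R(z) = 1 + z + 14/15z².

Boundary: |R(x)|=1, x<0.
x=-0.96: |R|=0.9002
R=1: x+14/15x²=0 ⇒ x=−15/14=-1.0714; min R=1−1/(4·14/15)=0.7321>−1
Confirm numerically:
  x=-1.050: |R|=0.97900 <1
  x=-1.015: |R|=0.94654 <1
  x=-1.003: |R|=0.93594 <1
  x=-0.653: |R|=0.74498 <1
  x=-1.614: |R|=1.81733 >1
  x=-1.231: |R|=1.18334 >1
  x=-1.162: |R|=1.09823 >1
Stable set (-1.0714, 0).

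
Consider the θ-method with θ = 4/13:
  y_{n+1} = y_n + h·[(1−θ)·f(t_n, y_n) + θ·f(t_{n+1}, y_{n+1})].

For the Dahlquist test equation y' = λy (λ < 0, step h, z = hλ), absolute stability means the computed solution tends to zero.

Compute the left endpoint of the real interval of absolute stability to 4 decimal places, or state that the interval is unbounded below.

On y'=λy, z=hλ:
  y_{n+1} = y_n + z·[9/13·y_n + 4/13·y_{n+1}] ⇒ (1 − 4/13z)y_{n+1} = (1 + 9/13z)y_n
  Hence R(z) = (1 + 9/13z)/(1 − 4/13z).

Solve |R(x)|<1 on ℝ⁻.
x=-1.01: |R|=0.2295
R=−1: 1+9/13x = −1+4/13x ⇒ -5/13x=2 ⇒ x=2/(-5/13)=-5.2000
Confirm numerically:
  x=-4.941: |R|=0.96047 <1
  x=-4.647: |R|=0.91247 <1
  x=-4.186: |R|=0.82955 <1
  x=-3.666: |R|=0.72274 <1
  x=-5.706: |R|=1.07062 >1
  x=-5.367: |R|=1.02423 >1
Stable set (-5.2000, 0).

left endpoint -5.2000.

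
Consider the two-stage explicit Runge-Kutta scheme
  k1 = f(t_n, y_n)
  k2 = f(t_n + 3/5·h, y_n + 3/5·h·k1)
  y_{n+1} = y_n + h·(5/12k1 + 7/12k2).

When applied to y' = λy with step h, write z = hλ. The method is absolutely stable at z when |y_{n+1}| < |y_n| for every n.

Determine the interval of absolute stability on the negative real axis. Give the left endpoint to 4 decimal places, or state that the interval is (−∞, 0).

On y'=λy, z=hλ:
  k1=λy_n ⇒ h·k1=z·y_n;  k2=λ(1+3/5z)y_n ⇒ h·k2=z(1+3/5z)y_n
  y_{n+1}/y_n = 1 + 5/12z + 7/12z(1+3/5z) = 1 + z + 7/20z²
  so R(z) = 1 + z + 7/20z².

Need |R(x)|<1, x<0.
x=-0.77: |R|=0.4375
R=1: x+7/20x²=0 ⇒ x=−20/7=-2.8571; min R=1−1/(4·7/20)=0.2857>−1
Confirm numerically:
  x=-2.683: |R|=0.83647 <1
  x=-2.632: |R|=0.79260 <1
  x=-1.192: |R|=0.30530 <1
  x=-2.934: |R|=1.07892 >1
  x=-2.926: |R|=1.07052 >1
Interval (-2.8571, 0).

z∈(-2.8571,0).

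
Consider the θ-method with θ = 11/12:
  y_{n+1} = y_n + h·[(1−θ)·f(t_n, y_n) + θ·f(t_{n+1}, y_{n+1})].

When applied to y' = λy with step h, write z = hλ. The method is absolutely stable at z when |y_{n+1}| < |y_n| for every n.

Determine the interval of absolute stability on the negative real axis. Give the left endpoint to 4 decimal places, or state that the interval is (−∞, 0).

interval (−∞, 0).

Test eqn y'=λy, z=hλ:
  y_{n+1} = y_n + z·[1/12·y_n + 11/12·y_{n+1}] ⇒ (1 − 11/12z)y_{n+1} = (1 + 1/12z)y_n
  so R(z) = (1 + 1/12z)/(1 − 11/12z).

Solve |R(x)|<1 on ℝ⁻.
x=-1.64: |R|=0.3449
x=-2: |R|=0.2941
x=-10: |R|=0.0164
x=-100: |R|=0.0791
θ=11/12≥1/2 ⇒ |1+1/12x|<|1−11/12x| ∀x<0 ⇒ stable on all of ℝ⁻.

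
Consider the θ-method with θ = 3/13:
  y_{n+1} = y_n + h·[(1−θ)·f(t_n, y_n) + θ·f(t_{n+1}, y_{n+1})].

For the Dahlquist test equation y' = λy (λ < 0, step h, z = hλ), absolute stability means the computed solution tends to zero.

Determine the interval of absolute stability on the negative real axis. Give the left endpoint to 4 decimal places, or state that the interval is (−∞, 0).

On y'=λy, z=hλ:
  y_{n+1} = y_n + z·[10/13·y_n + 3/13·y_{n+1}] ⇒ (1 − 3/13z)y_{n+1} = (1 + 10/13z)y_n
  Hence R(z) = (1 + 10/13z)/(1 − 3/13z).

Find x<0 with |R(x)|<1.
x=-1.65: |R|=0.1950
R=−1: 1+10/13x = −1+3/13x ⇒ -7/13x=2 ⇒ x=2/(-7/13)=-3.7143
Confirm numerically:
  x=-3.404: |R|=0.90643 <1
  x=-2.882: |R|=0.73085 <1
  x=-1.882: |R|=0.31213 <1
  x=-1.845: |R|=0.29404 <1
  x=-4.134: |R|=1.11566 >1
  x=-4.082: |R|=1.10196 >1
  x=-3.971: |R|=1.07213 >1
So |R|<1 on (-3.7143, 0).

(-3.7143, 0).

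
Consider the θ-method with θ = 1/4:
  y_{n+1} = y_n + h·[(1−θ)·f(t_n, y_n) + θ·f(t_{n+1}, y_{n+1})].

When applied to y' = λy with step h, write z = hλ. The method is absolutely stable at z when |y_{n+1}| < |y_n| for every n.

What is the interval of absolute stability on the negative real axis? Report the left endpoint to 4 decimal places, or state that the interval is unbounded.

(-4.0000, 0).

On y'=λy, z=hλ:
  y_{n+1} = y_n + z·[3/4·y_n + 1/4·y_{n+1}] ⇒ (1 − 1/4z)y_{n+1} = (1 + 3/4z)y_n
  ⇒ R(z) = (1 + 3/4z)/(1 − 1/4z).

Need |R(x)|<1, x<0.
x=-0.76: |R|=0.3613
R=−1: 1+3/4x = −1+1/4x ⇒ -1/2x=2 ⇒ x=2/(-1/2)=-4.0000
Confirm numerically:
  x=-3.608: |R|=0.89695 <1
  x=-3.464: |R|=0.85638 <1
  x=-2.851: |R|=0.66457 <1
  x=-1.899: |R|=0.28768 <1
  x=-4.466: |R|=1.11009 >1
  x=-4.306: |R|=1.07368 >1
  x=-4.264: |R|=1.06389 >1
So |R|<1 on (-4.0000, 0).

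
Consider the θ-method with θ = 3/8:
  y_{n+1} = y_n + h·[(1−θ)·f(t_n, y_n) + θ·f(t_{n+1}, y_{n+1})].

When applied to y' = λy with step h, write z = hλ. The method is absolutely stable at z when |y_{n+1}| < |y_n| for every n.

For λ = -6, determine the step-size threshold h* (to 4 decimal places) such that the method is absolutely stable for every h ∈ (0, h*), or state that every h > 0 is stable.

Set f=λy, z=hλ:
  y_{n+1} = y_n + z·[5/8·y_n + 3/8·y_{n+1}] ⇒ (1 − 3/8z)y_{n+1} = (1 + 5/8z)y_n
  Hence R(z) = (1 + 5/8z)/(1 − 3/8z).

Solve |R(x)|<1 on ℝ⁻.
x=-0.61: |R|=0.5036
R=−1: 1+5/8x = −1+3/8x ⇒ -1/4x=2 ⇒ x=2/(-1/4)=-8.0000
Confirm numerically:
  x=-5.323: |R|=0.77663 <1
  x=-4.486: |R|=0.67248 <1
  x=-3.483: |R|=0.51033 <1
  x=-3.239: |R|=0.46255 <1
  x=-8.334: |R|=1.02024 >1
  x=-8.245: |R|=1.01497 >1
  x=-8.192: |R|=1.01179 >1
Interval (-8.0000, 0).

(-8.0000,0); λ=-6 ⇒ h* = (8)/6 = 1.3333.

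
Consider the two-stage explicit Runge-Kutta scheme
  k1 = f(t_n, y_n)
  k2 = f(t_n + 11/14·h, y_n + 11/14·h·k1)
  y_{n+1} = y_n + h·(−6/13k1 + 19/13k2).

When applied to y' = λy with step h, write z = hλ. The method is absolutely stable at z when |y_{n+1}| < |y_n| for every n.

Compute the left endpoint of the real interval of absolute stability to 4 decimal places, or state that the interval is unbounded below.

z* = -0.8708.

On y'=λy, z=hλ:
  k1=λy_n ⇒ h·k1=z·y_n;  k2=λ(1+11/14z)y_n ⇒ h·k2=z(1+11/14z)y_n
  y_{n+1}/y_n = 1 − 6/13z + 19/13z(1+11/14z) = 1 + z + 209/182z²
  R(z) = 1 + z + 209/182z².

Find x<0 with |R(x)|<1.
x=-0.39: |R|=0.7847
R=1: x+209/182x²=0 ⇒ x=−182/209=-0.8708; min R=1−1/(4·209/182)=0.7823>−1
Confirm numerically:
  x=-0.544: |R|=0.79584 <1
  x=-0.542: |R|=0.79534 <1
  x=-0.515: |R|=0.78957 <1
  x=-1.392: |R|=1.83312 >1
  x=-0.893: |R|=1.02275 >1
Stable set (-0.8708, 0).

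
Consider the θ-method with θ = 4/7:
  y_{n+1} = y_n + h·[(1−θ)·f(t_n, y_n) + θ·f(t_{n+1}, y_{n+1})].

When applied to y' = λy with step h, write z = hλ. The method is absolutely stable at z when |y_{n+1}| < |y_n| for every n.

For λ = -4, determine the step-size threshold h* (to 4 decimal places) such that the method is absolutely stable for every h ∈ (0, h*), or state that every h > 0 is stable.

(−∞, 0) — no finite endpoint. Any h>0 works for λ=-4.

On y'=λy, z=hλ:
  y_{n+1} = y_n + z·[3/7·y_n + 4/7·y_{n+1}] ⇒ (1 − 4/7z)y_{n+1} = (1 + 3/7z)y_n
  so R(z) = (1 + 3/7z)/(1 − 4/7z).

Solve |R(x)|<1 on ℝ⁻.
x=-0.38: |R|=0.6878
x=-2: |R|=0.0667
x=-10: |R|=0.4894
x=-100: |R|=0.7199
θ=4/7≥1/2 ⇒ |1+3/7x|<|1−4/7x| ∀x<0 ⇒ interval (−∞,0).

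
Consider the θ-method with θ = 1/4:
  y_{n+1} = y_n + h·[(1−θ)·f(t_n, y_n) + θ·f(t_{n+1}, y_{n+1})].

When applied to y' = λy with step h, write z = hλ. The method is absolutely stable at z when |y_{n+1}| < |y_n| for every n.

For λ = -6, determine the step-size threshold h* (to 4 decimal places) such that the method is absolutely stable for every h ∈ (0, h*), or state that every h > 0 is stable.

(-4.0000,0); λ=-6 ⇒ h* = (4)/6 = 0.6667.

Test eqn y'=λy, z=hλ:
  y_{n+1} = y_n + z·[3/4·y_n + 1/4·y_{n+1}] ⇒ (1 − 1/4z)y_{n+1} = (1 + 3/4z)y_n
  so R(z) = (1 + 3/4z)/(1 − 1/4z).

Boundary: |R(x)|=1, x<0.
x=-1.33: |R|=0.0019
R=−1: 1+3/4x = −1+1/4x ⇒ -1/2x=2 ⇒ x=2/(-1/2)=-4.0000
Confirm numerically:
  x=-3.564: |R|=0.88472 <1
  x=-2.058: |R|=0.35886 <1
  x=-1.729: |R|=0.20719 <1
  x=-4.265: |R|=1.06413 >1
  x=-4.228: |R|=1.05542 >1
So |R|<1 on (-4.0000, 0).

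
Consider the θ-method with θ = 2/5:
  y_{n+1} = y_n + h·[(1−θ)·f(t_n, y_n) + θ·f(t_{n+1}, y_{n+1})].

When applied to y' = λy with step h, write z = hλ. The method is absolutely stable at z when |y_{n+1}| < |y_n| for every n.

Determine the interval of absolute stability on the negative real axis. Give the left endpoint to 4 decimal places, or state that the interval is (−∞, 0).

With y'=λy (z=hλ):
  y_{n+1} = y_n + z·[3/5·y_n + 2/5·y_{n+1}] ⇒ (1 − 2/5z)y_{n+1} = (1 + 3/5z)y_n
  R(z) = (1 + 3/5z)/(1 − 2/5z).

Need |R(x)|<1, x<0.
x=-0.89: |R|=0.3437
R=−1: 1+3/5x = −1+2/5x ⇒ -1/5x=2 ⇒ x=2/(-1/5)=-10.0000
Confirm numerically:
  x=-9.483: |R|=0.97843 <1
  x=-8.779: |R|=0.94587 <1
  x=-7.512: |R|=0.87575 <1
  x=-4.848: |R|=0.64943 <1
  x=-10.398: |R|=1.01543 >1
  x=-10.306: |R|=1.01195 >1
Stable set (-10.0000, 0).

(-10.0000, 0).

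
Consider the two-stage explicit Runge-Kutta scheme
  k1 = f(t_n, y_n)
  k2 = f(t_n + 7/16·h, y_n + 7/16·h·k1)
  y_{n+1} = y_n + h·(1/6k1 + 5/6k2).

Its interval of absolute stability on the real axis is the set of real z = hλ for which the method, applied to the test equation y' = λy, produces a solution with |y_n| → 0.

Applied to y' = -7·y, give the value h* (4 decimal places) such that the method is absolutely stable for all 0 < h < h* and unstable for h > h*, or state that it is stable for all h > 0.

(-2.7429,0); λ=-7 ⇒ h* = (96/35)/7 = 0.3918.

With y'=λy (z=hλ):
  k1=λy_n ⇒ h·k1=z·y_n;  k2=λ(1+7/16z)y_n ⇒ h·k2=z(1+7/16z)y_n
  y_{n+1}/y_n = 1 + 1/6z + 5/6z(1+7/16z) = 1 + z + 35/96z²
  R(z) = 1 + z + 35/96z².

Find x<0 with |R(x)|<1.
x=-0.5: |R|=0.5911
R=1: x+35/96x²=0 ⇒ x=−96/35=-2.7429; min R=1−1/(4·35/96)=0.3143>−1
Confirm numerically:
  x=-1.483: |R|=0.31882 <1
  x=-1.340: |R|=0.31465 <1
  x=-1.264: |R|=0.31849 <1
  x=-3.295: |R|=1.66329 >1
  x=-3.156: |R|=1.47537 >1
Stable set (-2.7429, 0).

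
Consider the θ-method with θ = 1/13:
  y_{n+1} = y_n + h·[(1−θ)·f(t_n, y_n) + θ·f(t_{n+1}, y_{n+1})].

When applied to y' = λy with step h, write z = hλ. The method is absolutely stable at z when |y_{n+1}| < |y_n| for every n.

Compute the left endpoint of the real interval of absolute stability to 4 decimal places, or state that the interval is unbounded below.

left endpoint -2.3636.

With y'=λy (z=hλ):
  y_{n+1} = y_n + z·[12/13·y_n + 1/13·y_{n+1}] ⇒ (1 − 1/13z)y_{n+1} = (1 + 12/13z)y_n
  so R(z) = (1 + 12/13z)/(1 − 1/13z).

Find x<0 with |R(x)|<1.
x=-0.84: |R|=0.2110
R=−1: 1+12/13x = −1+1/13x ⇒ -11/13x=2 ⇒ x=2/(-11/13)=-2.3636
Confirm numerically:
  x=-2.157: |R|=0.85004 <1
  x=-2.116: |R|=0.81979 <1
  x=-1.660: |R|=0.47203 <1
  x=-2.682: |R|=1.22331 >1
  x=-2.633: |R|=1.18953 >1
So |R|<1 on (-2.3636, 0).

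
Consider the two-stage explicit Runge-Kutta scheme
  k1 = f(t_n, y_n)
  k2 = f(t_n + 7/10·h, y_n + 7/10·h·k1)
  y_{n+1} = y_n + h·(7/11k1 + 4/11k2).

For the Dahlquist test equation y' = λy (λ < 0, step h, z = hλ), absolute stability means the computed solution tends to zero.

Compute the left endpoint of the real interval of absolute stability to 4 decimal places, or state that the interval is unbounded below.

left endpoint -3.9286.

Set f=λy, z=hλ:
  k1=λy_n ⇒ h·k1=z·y_n;  k2=λ(1+7/10z)y_n ⇒ h·k2=z(1+7/10z)y_n
  y_{n+1}/y_n = 1 + 7/11z + 4/11z(1+7/10z) = 1 + z + 14/55z²
  so R(z) = 1 + z + 14/55z².

Find x<0 with |R(x)|<1.
x=-0.62: |R|=0.4778
R=1: x+14/55x²=0 ⇒ x=−55/14=-3.9286; min R=1−1/(4·14/55)=0.0179>−1
Confirm numerically:
  x=-3.703: |R|=0.78738 <1
  x=-3.326: |R|=0.48985 <1
  x=-1.917: |R|=0.01843 <1
  x=-4.405: |R|=1.53421 >1
  x=-4.316: |R|=1.42564 >1
So |R|<1 on (-3.9286, 0).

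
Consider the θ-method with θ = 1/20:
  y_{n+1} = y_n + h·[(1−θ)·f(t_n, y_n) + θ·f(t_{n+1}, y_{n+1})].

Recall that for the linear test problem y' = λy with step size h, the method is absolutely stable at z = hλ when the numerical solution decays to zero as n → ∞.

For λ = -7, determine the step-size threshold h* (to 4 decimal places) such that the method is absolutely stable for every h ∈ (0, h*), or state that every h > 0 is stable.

On y'=λy, z=hλ:
  y_{n+1} = y_n + z·[19/20·y_n + 1/20·y_{n+1}] ⇒ (1 − 1/20z)y_{n+1} = (1 + 19/20z)y_n
  ⇒ R(z) = (1 + 19/20z)/(1 − 1/20z).

Need |R(x)|<1, x<0.
x=-1.15: |R|=0.0875
R=−1: 1+19/20x = −1+1/20x ⇒ -9/10x=2 ⇒ x=2/(-9/10)=-2.2222
Confirm numerically:
  x=-1.678: |R|=0.54811 <1
  x=-1.309: |R|=0.22859 <1
  x=-1.160: |R|=0.09641 <1
  x=-0.997: |R|=0.05034 <1
  x=-2.505: |R|=1.22617 >1
  x=-2.487: |R|=1.21194 >1
  x=-2.255: |R|=1.02651 >1
Interval (-2.2222, 0).

(-2.2222,0); λ=-7 ⇒ h* = (20/9)/7 = 0.3175.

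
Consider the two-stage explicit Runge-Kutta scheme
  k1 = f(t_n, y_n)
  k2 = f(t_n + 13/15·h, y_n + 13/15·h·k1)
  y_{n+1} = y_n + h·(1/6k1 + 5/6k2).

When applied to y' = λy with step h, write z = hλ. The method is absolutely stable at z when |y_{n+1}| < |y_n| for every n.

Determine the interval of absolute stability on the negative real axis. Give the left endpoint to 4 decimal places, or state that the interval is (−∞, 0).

(-1.3846, 0).

With y'=λy (z=hλ):
  k1=λy_n ⇒ h·k1=z·y_n;  k2=λ(1+13/15z)y_n ⇒ h·k2=z(1+13/15z)y_n
  y_{n+1}/y_n = 1 + 1/6z + 5/6z(1+13/15z) = 1 + z + 13/18z²
  ⇒ R(z) = 1 + z + 13/18z².

Find x<0 with |R(x)|<1.
x=-0.54: |R|=0.6706
R=1: x+13/18x²=0 ⇒ x=−18/13=-1.3846; min R=1−1/(4·13/18)=0.6538>−1
Confirm numerically:
  x=-1.263: |R|=0.88907 <1
  x=-1.212: |R|=0.84890 <1
  x=-1.144: |R|=0.80120 <1
  x=-0.805: |R|=0.66302 <1
  x=-1.833: |R|=1.59359 >1
  x=-1.827: |R|=1.58373 >1
So |R|<1 on (-1.3846, 0).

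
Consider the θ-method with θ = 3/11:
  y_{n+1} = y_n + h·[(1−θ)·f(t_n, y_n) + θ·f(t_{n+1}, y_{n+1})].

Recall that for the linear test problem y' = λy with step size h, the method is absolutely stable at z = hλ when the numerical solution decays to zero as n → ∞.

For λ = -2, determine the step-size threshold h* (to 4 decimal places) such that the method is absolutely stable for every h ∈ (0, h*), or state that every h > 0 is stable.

With y'=λy (z=hλ):
  y_{n+1} = y_n + z·[8/11·y_n + 3/11·y_{n+1}] ⇒ (1 − 3/11z)y_{n+1} = (1 + 8/11z)y_n
  so R(z) = (1 + 8/11z)/(1 − 3/11z).

Boundary: |R(x)|=1, x<0.
x=-1.49: |R|=0.0595
R=−1: 1+8/11x = −1+3/11x ⇒ -5/11x=2 ⇒ x=2/(-5/11)=-4.4000
Confirm numerically:
  x=-4.195: |R|=0.95654 <1
  x=-3.663: |R|=0.83242 <1
  x=-3.079: |R|=0.67362 <1
  x=-2.186: |R|=0.36952 <1
  x=-4.726: |R|=1.06474 >1
  x=-4.451: |R|=1.01047 >1
  x=-4.425: |R|=1.00515 >1
Stable set (-4.4000, 0).

(-4.4000,0); λ=-2 ⇒ h* = (22/5)/2 = 2.2000.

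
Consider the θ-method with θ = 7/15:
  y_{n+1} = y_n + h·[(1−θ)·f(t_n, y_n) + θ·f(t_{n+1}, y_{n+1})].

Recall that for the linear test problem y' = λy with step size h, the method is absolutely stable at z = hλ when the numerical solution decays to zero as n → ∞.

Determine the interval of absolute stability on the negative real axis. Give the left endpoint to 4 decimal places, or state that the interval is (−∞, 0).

With y'=λy (z=hλ):
  y_{n+1} = y_n + z·[8/15·y_n + 7/15·y_{n+1}] ⇒ (1 − 7/15z)y_{n+1} = (1 + 8/15z)y_n
  so R(z) = (1 + 8/15z)/(1 − 7/15z).

Solve |R(x)|<1 on ℝ⁻.
x=-1.18: |R|=0.2390
R=−1: 1+8/15x = −1+7/15x ⇒ -1/15x=2 ⇒ x=2/(-1/15)=-30.0000
Confirm numerically:
  x=-28.168: |R|=0.99137 <1
  x=-21.665: |R|=0.94999 <1
  x=-14.016: |R|=0.85869 <1
  x=-30.267: |R|=1.00118 >1
  x=-30.143: |R|=1.00063 >1
  x=-30.034: |R|=1.00015 >1
Stable set (-30.0000, 0).

(-30.0000, 0).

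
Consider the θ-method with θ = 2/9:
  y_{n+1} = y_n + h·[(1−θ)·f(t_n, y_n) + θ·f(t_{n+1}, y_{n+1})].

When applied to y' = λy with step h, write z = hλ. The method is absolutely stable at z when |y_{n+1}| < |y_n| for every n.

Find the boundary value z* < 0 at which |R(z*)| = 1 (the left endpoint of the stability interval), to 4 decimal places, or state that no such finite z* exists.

On y'=λy, z=hλ:
  y_{n+1} = y_n + z·[7/9·y_n + 2/9·y_{n+1}] ⇒ (1 − 2/9z)y_{n+1} = (1 + 7/9z)y_n
  Hence R(z) = (1 + 7/9z)/(1 − 2/9z).

Find x<0 with |R(x)|<1.
x=-0.38: |R|=0.6496
R=−1: 1+7/9x = −1+2/9x ⇒ -5/9x=2 ⇒ x=2/(-5/9)=-3.6000
Confirm numerically:
  x=-2.152: |R|=0.45580 <1
  x=-1.992: |R|=0.38078 <1
  x=-1.750: |R|=0.26000 <1
  x=-3.746: |R|=1.04426 >1
  x=-3.667: |R|=1.02051 >1
Stable set (-3.6000, 0).

z* = -3.6000.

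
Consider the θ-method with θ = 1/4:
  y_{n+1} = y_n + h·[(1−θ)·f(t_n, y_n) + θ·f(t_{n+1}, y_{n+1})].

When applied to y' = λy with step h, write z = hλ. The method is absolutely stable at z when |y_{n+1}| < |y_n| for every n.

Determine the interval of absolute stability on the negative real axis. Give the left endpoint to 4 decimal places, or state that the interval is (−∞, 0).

Test eqn y'=λy, z=hλ:
  y_{n+1} = y_n + z·[3/4·y_n + 1/4·y_{n+1}] ⇒ (1 − 1/4z)y_{n+1} = (1 + 3/4z)y_n
  Hence R(z) = (1 + 3/4z)/(1 − 1/4z).

Boundary: |R(x)|=1, x<0.
x=-1.52: |R|=0.1014
R=−1: 1+3/4x = −1+1/4x ⇒ -1/2x=2 ⇒ x=2/(-1/2)=-4.0000
Confirm numerically:
  x=-3.770: |R|=0.94080 <1
  x=-3.209: |R|=0.78055 <1
  x=-2.845: |R|=0.66253 <1
  x=-2.368: |R|=0.48744 <1
  x=-4.441: |R|=1.10449 >1
  x=-4.291: |R|=1.07020 >1
So |R|<1 on (-4.0000, 0).

z∈(-4.0000,0).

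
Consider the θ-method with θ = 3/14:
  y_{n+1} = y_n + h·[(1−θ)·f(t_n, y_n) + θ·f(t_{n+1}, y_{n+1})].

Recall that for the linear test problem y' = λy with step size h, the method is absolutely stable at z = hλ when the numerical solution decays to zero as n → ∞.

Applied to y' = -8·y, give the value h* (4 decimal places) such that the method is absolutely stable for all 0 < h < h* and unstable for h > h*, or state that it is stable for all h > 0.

(-3.5000,0); λ=-8 ⇒ h* = (7/2)/8 = 0.4375.

Test eqn y'=λy, z=hλ:
  y_{n+1} = y_n + z·[11/14·y_n + 3/14·y_{n+1}] ⇒ (1 − 3/14z)y_{n+1} = (1 + 11/14z)y_n
  so R(z) = (1 + 11/14z)/(1 − 3/14z).

Solve |R(x)|<1 on ℝ⁻.
x=-0.75: |R|=0.3538
R=−1: 1+11/14x = −1+3/14x ⇒ -4/7x=2 ⇒ x=2/(-4/7)=-3.5000
Confirm numerically:
  x=-3.289: |R|=0.92927 <1
  x=-1.955: |R|=0.37780 <1
  x=-1.617: |R|=0.20089 <1
  x=-4.066: |R|=1.17284 >1
  x=-3.711: |R|=1.06716 >1
  x=-3.588: |R|=1.02843 >1
Stable set (-3.5000, 0).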